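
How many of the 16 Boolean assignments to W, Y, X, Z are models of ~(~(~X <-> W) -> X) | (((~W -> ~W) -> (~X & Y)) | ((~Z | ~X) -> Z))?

11

Initial set: {T (~(~(~X <-> W) -> X) | (((~W -> ~W) -> (~X & Y)) | ((~Z | ~X) -> Z)))}.
T (~(~(~X <-> W) -> X) | (((~W -> ~W) -> (~X & Y)) | ((~Z | ~X) -> Z))): β-rule — branch into T ~(~(~X <-> W) -> X)  //  T (((~W -> ~W) -> (~X & Y)) | ((~Z | ~X) -> Z)).
  branch 1 (add T ~(~(~X <-> W) -> X)):
    T ~(~(~X <-> W) -> X): α-rule — add T ~(~X <-> W), F X.
    T ~(~X <-> W): β-rule — branch into T ~X, F W  //  F ~X, T W.
      branch 1.1 (add T ~X, F W):
        ○ open, literals {W=false, X=false}.
      branch 1.2 (add F ~X, T W):
        × closes — contains both X and ~X.
  branch 2 (add T (((~W -> ~W) -> (~X & Y)) | ((~Z | ~X) -> Z))):
    T (((~W -> ~W) -> (~X & Y)) | ((~Z | ~X) -> Z)): β-rule — branch into T ((~W -> ~W) -> (~X & Y))  //  T ((~Z | ~X) -> Z).
      branch 2.1 (add T ((~W -> ~W) -> (~X & Y))):
        T ((~W -> ~W) -> (~X & Y)): β-rule — branch into F (~W -> ~W)  //  T (~X & Y).
          branch 2.1.1 (add F (~W -> ~W)):
            F (~W -> ~W): α-rule — add T ~W, F ~W.
            × closes — contains both W and ~W.
          branch 2.1.2 (add T (~X & Y)):
            T (~X & Y): α-rule — add T ~X, T Y.
            ○ open, literals {X=false, Y=true}.
      branch 2.2 (add T ((~Z | ~X) -> Z)):
        T ((~Z | ~X) -> Z): β-rule — branch into F (~Z | ~X)  //  T Z.
          branch 2.2.1 (add F (~Z | ~X)):
            F (~Z | ~X): α-rule — add F ~Z, F ~X.
            ○ open, literals {X=true, Z=true}.
          branch 2.2.2 (add T Z):
            ○ open, literals {Z=true}.
2 branches closed, 4 open.
Each open branch fixes some atoms; the unmentioned ones are free. Counting distinct full assignments: branch {W=false, X=false} (Y, Z) contributes 4 new; branch {X=false, Y=true} (W, Z) contributes 2 new; branch {X=true, Z=true} (W, Y) contributes 4 new; branch {Z=true} (W, Y, X) contributes 1 new. Total: 11.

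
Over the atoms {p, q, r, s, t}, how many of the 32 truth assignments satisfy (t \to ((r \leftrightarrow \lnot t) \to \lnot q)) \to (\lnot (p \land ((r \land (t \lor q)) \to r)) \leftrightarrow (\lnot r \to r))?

18

Initial set: {((t \to ((r \leftrightarrow \lnot t) \to \lnot q)) \to (\lnot (p \land ((r \land (t \lor q)) \to r)) \leftrightarrow (\lnot r \to r)))}.
((t \to ((r \leftrightarrow \lnot t) \to \lnot q)) \to (\lnot (p \land ((r \land (t \lor q)) \to r)) \leftrightarrow (\lnot r \to r))): β-rule — branch into \lnot (t \to ((r \leftrightarrow \lnot t) \to \lnot q))  //  (\lnot (p \land ((r \land (t \lor q)) \to r)) \leftrightarrow (\lnot r \to r)).
  branch 1 (add \lnot (t \to ((r \leftrightarrow \lnot t) \to \lnot q))):
    \lnot (t \to ((r \leftrightarrow \lnot t) \to \lnot q)): α-rule — add t, \lnot ((r \leftrightarrow \lnot t) \to \lnot q).
    \lnot ((r \leftrightarrow \lnot t) \to \lnot q): α-rule — add (r \leftrightarrow \lnot t), \lnot \lnot q.
    (r \leftrightarrow \lnot t): β-rule — branch into r, \lnot t  //  \lnot r, \lnot \lnot t.
      branch 1.1 (add r, \lnot t):
        × closes — contains both t and \lnot t.
      branch 1.2 (add \lnot r, \lnot \lnot t):
        ○ open, literals {q=true, r=false, t=true}.
  branch 2 (add (\lnot (p \land ((r \land (t \lor q)) \to r)) \leftrightarrow (\lnot r \to r))):
    (\lnot (p \land ((r \land (t \lor q)) \to r)) \leftrightarrow (\lnot r \to r)): β-rule — branch into \lnot (p \land ((r \land (t \lor q)) \to r)), (\lnot r \to r)  //  \lnot \lnot (p \land ((r \land (t \lor q)) \to r)), \lnot (\lnot r \to r).
      branch 2.1 (add \lnot (p \land ((r \land (t \lor q)) \to r)), (\lnot r \to r)):
        \lnot (p \land ((r \land (t \lor q)) \to r)): β-rule — branch into \lnot p  //  \lnot ((r \land (t \lor q)) \to r).
          branch 2.1.1 (add \lnot p):
            (\lnot r \to r): β-rule — branch into \lnot \lnot r  //  r.
              branch 2.1.1.1 (add \lnot \lnot r):
                ○ open, literals {p=false, r=true}.
              branch 2.1.1.2 (add r):
                ○ open, literals {p=false, r=true}.
          branch 2.1.2 (add \lnot ((r \land (t \lor q)) \to r)):
            \lnot ((r \land (t \lor q)) \to r): α-rule — add (r \land (t \lor q)), \lnot r.
            (r \land (t \lor q)): α-rule — add r, (t \lor q).
            × closes — contains both r and \lnot r.
      branch 2.2 (add \lnot \lnot (p \land ((r \land (t \lor q)) \to r)), \lnot (\lnot r \to r)):
        \lnot \lnot (p \land ((r \land (t \lor q)) \to r)): α-rule — add p, ((r \land (t \lor q)) \to r).
        \lnot (\lnot r \to r): α-rule — add \lnot r, \lnot r.
        ((r \land (t \lor q)) \to r): β-rule — branch into \lnot (r \land (t \lor q))  //  r.
          branch 2.2.1 (add \lnot (r \land (t \lor q))):
            \lnot (r \land (t \lor q)): β-rule — branch into \lnot r  //  \lnot (t \lor q).
              branch 2.2.1.1 (add \lnot r):
                ○ open, literals {p=true, r=false}.
              branch 2.2.1.2 (add \lnot (t \lor q)):
                \lnot (t \lor q): α-rule — add \lnot t, \lnot q.
                ○ open, literals {p=true, q=false, r=false, t=false}.
          branch 2.2.2 (add r):
            × closes — contains both r and \lnot r.
3 branches closed, 5 open.
Each open branch fixes some atoms; the unmentioned ones are free. Counting distinct full assignments: branch {q=true, r=false, t=true} (p, s) contributes 4 new; branch {p=false, r=true} (q, s, t) contributes 8 new; branch {p=false, r=true} (q, s, t) contributes 0 new; branch {p=true, r=false} (q, s, t) contributes 6 new; branch {p=true, q=false, r=false, t=false} (s) contributes 0 new. Total: 18.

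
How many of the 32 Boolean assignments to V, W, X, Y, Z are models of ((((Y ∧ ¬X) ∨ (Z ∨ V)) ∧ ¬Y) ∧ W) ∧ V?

Initial set: {(((((Y ∧ ¬X) ∨ (Z ∨ V)) ∧ ¬Y) ∧ W) ∧ V)}.
(((((Y ∧ ¬X) ∨ (Z ∨ V)) ∧ ¬Y) ∧ W) ∧ V): α-rule — add ((((Y ∧ ¬X) ∨ (Z ∨ V)) ∧ ¬Y) ∧ W), V.
((((Y ∧ ¬X) ∨ (Z ∨ V)) ∧ ¬Y) ∧ W): α-rule — add (((Y ∧ ¬X) ∨ (Z ∨ V)) ∧ ¬Y), W.
(((Y ∧ ¬X) ∨ (Z ∨ V)) ∧ ¬Y): α-rule — add ((Y ∧ ¬X) ∨ (Z ∨ V)), ¬Y.
((Y ∧ ¬X) ∨ (Z ∨ V)): β-rule — branch into (Y ∧ ¬X)  //  (Z ∨ V).
  branch 1 (add (Y ∧ ¬X)):
    (Y ∧ ¬X): α-rule — add Y, ¬X.
    × closes — contains both Y and ¬Y.
  branch 2 (add (Z ∨ V)):
    (Z ∨ V): β-rule — branch into Z  //  V.
      branch 2.1 (add Z):
        ○ open, literals {V=1, W=1, Y=0, Z=1}.
      branch 2.2 (add V):
        ○ open, literals {V=1, W=1, Y=0}.
1 branch closed, 2 open.
Each open branch fixes some atoms; the unmentioned ones are free. Counting distinct full assignments: branch {V=1, W=1, Y=0, Z=1} (X) contributes 2 new; branch {V=1, W=1, Y=0} (X, Z) contributes 2 new. Total: 4.

4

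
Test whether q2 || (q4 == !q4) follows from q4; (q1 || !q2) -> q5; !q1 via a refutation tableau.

Initial set: {q4; ((q1 || !q2) -> q5); !q1; !(q2 || (q4 == !q4))}.
!(q2 || (q4 == !q4)): α-rule — add !q2, !(q4 == !q4).
((q1 || !q2) -> q5): β-rule — branch into !(q1 || !q2)  //  q5.
  branch 1 (add !(q1 || !q2)):
    !(q1 || !q2): α-rule — add !q1, !!q2.
    × closes — contains both q2 and !q2.
  branch 2 (add q5):
    !(q4 == !q4): β-rule — branch into q4, !!q4  //  !q4, !q4.
      branch 2.1 (add q4, !!q4):
        ○ open, literals {q1=0, q2=0, q4=1, q5=1}.
      branch 2.2 (add !q4, !q4):
        × closes — contains both q4 and !q4.
2 branches closed, 1 open.
An open branch gives a countermodel: q1=0, q2=0, q4=1, q5=1 (unmentioned atoms arbitrary); the premises hold there but the conclusion fails.

No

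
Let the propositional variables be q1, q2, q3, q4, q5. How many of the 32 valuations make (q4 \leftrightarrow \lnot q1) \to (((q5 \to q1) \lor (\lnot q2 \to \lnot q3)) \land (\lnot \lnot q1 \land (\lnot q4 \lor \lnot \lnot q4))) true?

24

Initial set: {T ((q4 \leftrightarrow \lnot q1) \to (((q5 \to q1) \lor (\lnot q2 \to \lnot q3)) \land (\lnot \lnot q1 \land (\lnot q4 \lor \lnot \lnot q4))))}.
T ((q4 \leftrightarrow \lnot q1) \to (((q5 \to q1) \lor (\lnot q2 \to \lnot q3)) \land (\lnot \lnot q1 \land (\lnot q4 \lor \lnot \lnot q4)))): β-rule — branch into F (q4 \leftrightarrow \lnot q1)  //  T (((q5 \to q1) \lor (\lnot q2 \to \lnot q3)) \land (\lnot \lnot q1 \land (\lnot q4 \lor \lnot \lnot q4))).
  branch 1 (add F (q4 \leftrightarrow \lnot q1)):
    F (q4 \leftrightarrow \lnot q1): β-rule — branch into T q4, F \lnot q1  //  F q4, T \lnot q1.
      branch 1.1 (add T q4, F \lnot q1):
        ○ open, literals {q1=T, q4=T}.
      branch 1.2 (add F q4, T \lnot q1):
        ○ open, literals {q1=F, q4=F}.
  branch 2 (add T (((q5 \to q1) \lor (\lnot q2 \to \lnot q3)) \land (\lnot \lnot q1 \land (\lnot q4 \lor \lnot \lnot q4)))):
    T (((q5 \to q1) \lor (\lnot q2 \to \lnot q3)) \land (\lnot \lnot q1 \land (\lnot q4 \lor \lnot \lnot q4))): α-rule — add T ((q5 \to q1) \lor (\lnot q2 \to \lnot q3)), T (\lnot \lnot q1 \land (\lnot q4 \lor \lnot \lnot q4)).
    T (\lnot \lnot q1 \land (\lnot q4 \lor \lnot \lnot q4)): α-rule — add T \lnot \lnot q1, T (\lnot q4 \lor \lnot \lnot q4).
    T \lnot \lnot q1: drop double negation, giving T q1.
    T ((q5 \to q1) \lor (\lnot q2 \to \lnot q3)): β-rule — branch into T (q5 \to q1)  //  T (\lnot q2 \to \lnot q3).
      branch 2.1 (add T (q5 \to q1)):
        T (\lnot q4 \lor \lnot \lnot q4): β-rule — branch into T \lnot q4  //  T \lnot \lnot q4.
          branch 2.1.1 (add T \lnot q4):
            T (q5 \to q1): β-rule — branch into F q5  //  T q1.
              branch 2.1.1.1 (add F q5):
                ○ open, literals {q1=T, q4=F, q5=F}.
              branch 2.1.1.2 (add T q1):
                ○ open, literals {q1=T, q4=F}.
          branch 2.1.2 (add T \lnot \lnot q4):
            T \lnot \lnot q4: drop double negation, giving T q4.
            T (q5 \to q1): β-rule — branch into F q5  //  T q1.
              branch 2.1.2.1 (add F q5):
                ○ open, literals {q1=T, q4=T, q5=F}.
              branch 2.1.2.2 (add T q1):
                ○ open, literals {q1=T, q4=T}.
      branch 2.2 (add T (\lnot q2 \to \lnot q3)):
        T (\lnot q4 \lor \lnot \lnot q4): β-rule — branch into T \lnot q4  //  T \lnot \lnot q4.
          branch 2.2.1 (add T \lnot q4):
            T (\lnot q2 \to \lnot q3): β-rule — branch into F \lnot q2  //  T \lnot q3.
              branch 2.2.1.1 (add F \lnot q2):
                ○ open, literals {q1=T, q2=T, q4=F}.
              branch 2.2.1.2 (add T \lnot q3):
                ○ open, literals {q1=T, q3=F, q4=F}.
          branch 2.2.2 (add T \lnot \lnot q4):
            T \lnot \lnot q4: drop double negation, giving T q4.
            T (\lnot q2 \to \lnot q3): β-rule — branch into F \lnot q2  //  T \lnot q3.
              branch 2.2.2.1 (add F \lnot q2):
                ○ open, literals {q1=T, q2=T, q4=T}.
              branch 2.2.2.2 (add T \lnot q3):
                ○ open, literals {q1=T, q3=F, q4=T}.
0 branches closed, 10 open.
Each open branch fixes some atoms; the unmentioned ones are free. Counting distinct full assignments: branch {q1=T, q4=T} (q2, q3, q5) contributes 8 new; branch {q1=F, q4=F} (q2, q3, q5) contributes 8 new; branch {q1=T, q4=F, q5=F} (q2, q3) contributes 4 new; branch {q1=T, q4=F} (q2, q3, q5) contributes 4 new; branch {q1=T, q4=T, q5=F} (q2, q3) contributes 0 new; branch {q1=T, q4=T} (q2, q3, q5) contributes 0 new; branch {q1=T, q2=T, q4=F} (q3, q5) contributes 0 new; branch {q1=T, q3=F, q4=F} (q2, q5) contributes 0 new; branch {q1=T, q2=T, q4=T} (q3, q5) contributes 0 new; branch {q1=T, q3=F, q4=T} (q2, q5) contributes 0 new. Total: 24.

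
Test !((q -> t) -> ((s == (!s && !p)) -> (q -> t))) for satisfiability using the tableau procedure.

Unsatisfiable

Initial set: {!((q -> t) -> ((s == (!s && !p)) -> (q -> t)))}.
!((q -> t) -> ((s == (!s && !p)) -> (q -> t))): α-rule — add (q -> t), !((s == (!s && !p)) -> (q -> t)).
!((s == (!s && !p)) -> (q -> t)): α-rule — add (s == (!s && !p)), !(q -> t).
!(q -> t): α-rule — add q, !t.
(q -> t): β-rule — branch into !q  //  t.
  branch 1 (add !q):
    × closes — contains both q and !q.
  branch 2 (add t):
    × closes — contains both t and !t.
All 2 branches close.
Every branch closed; the formula is unsatisfiable.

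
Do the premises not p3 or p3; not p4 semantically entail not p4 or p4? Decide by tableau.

Yes

Initial set: {(not p3 or p3); not p4; not (not p4 or p4)}.
not (not p4 or p4): α-rule — add not not p4, not p4.
× closes — contains both p4 and not p4.
All 1 branch closes.
Every branch closed, so the premises entail the conclusion.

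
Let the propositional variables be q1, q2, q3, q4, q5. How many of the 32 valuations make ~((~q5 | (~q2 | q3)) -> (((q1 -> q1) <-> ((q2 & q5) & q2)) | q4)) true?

Initial set: {~((~q5 | (~q2 | q3)) -> (((q1 -> q1) <-> ((q2 & q5) & q2)) | q4))}.
~((~q5 | (~q2 | q3)) -> (((q1 -> q1) <-> ((q2 & q5) & q2)) | q4)): α-rule — add (~q5 | (~q2 | q3)), ~(((q1 -> q1) <-> ((q2 & q5) & q2)) | q4).
~(((q1 -> q1) <-> ((q2 & q5) & q2)) | q4): α-rule — add ~((q1 -> q1) <-> ((q2 & q5) & q2)), ~q4.
(~q5 | (~q2 | q3)): β-rule — branch into ~q5  //  (~q2 | q3).
  branch 1 (add ~q5):
    ~((q1 -> q1) <-> ((q2 & q5) & q2)): β-rule — branch into (q1 -> q1), ~((q2 & q5) & q2)  //  ~(q1 -> q1), ((q2 & q5) & q2).
      branch 1.1 (add (q1 -> q1), ~((q2 & q5) & q2)):
        (q1 -> q1): β-rule — branch into ~q1  //  q1.
          branch 1.1.1 (add ~q1):
            ~((q2 & q5) & q2): β-rule — branch into ~(q2 & q5)  //  ~q2.
              branch 1.1.1.1 (add ~(q2 & q5)):
                ~(q2 & q5): β-rule — branch into ~q2  //  ~q5.
                  branch 1.1.1.1.1 (add ~q2):
                    ○ open, literals {q1=0, q2=0, q4=0, q5=0}.
                  branch 1.1.1.1.2 (add ~q5):
                    ○ open, literals {q1=0, q4=0, q5=0}.
              branch 1.1.1.2 (add ~q2):
                ○ open, literals {q1=0, q2=0, q4=0, q5=0}.
          branch 1.1.2 (add q1):
            ~((q2 & q5) & q2): β-rule — branch into ~(q2 & q5)  //  ~q2.
              branch 1.1.2.1 (add ~(q2 & q5)):
                ~(q2 & q5): β-rule — branch into ~q2  //  ~q5.
                  branch 1.1.2.1.1 (add ~q2):
                    ○ open, literals {q1=1, q2=0, q4=0, q5=0}.
                  branch 1.1.2.1.2 (add ~q5):
                    ○ open, literals {q1=1, q4=0, q5=0}.
              branch 1.1.2.2 (add ~q2):
                ○ open, literals {q1=1, q2=0, q4=0, q5=0}.
      branch 1.2 (add ~(q1 -> q1), ((q2 & q5) & q2)):
        ~(q1 -> q1): α-rule — add q1, ~q1.
        × closes — contains both q1 and ~q1.
  branch 2 (add (~q2 | q3)):
    ~((q1 -> q1) <-> ((q2 & q5) & q2)): β-rule — branch into (q1 -> q1), ~((q2 & q5) & q2)  //  ~(q1 -> q1), ((q2 & q5) & q2).
      branch 2.1 (add (q1 -> q1), ~((q2 & q5) & q2)):
        (~q2 | q3): β-rule — branch into ~q2  //  q3.
          branch 2.1.1 (add ~q2):
            (q1 -> q1): β-rule — branch into ~q1  //  q1.
              branch 2.1.1.1 (add ~q1):
                ~((q2 & q5) & q2): β-rule — branch into ~(q2 & q5)  //  ~q2.
                  branch 2.1.1.1.1 (add ~(q2 & q5)):
                    ~(q2 & q5): β-rule — branch into ~q2  //  ~q5.
                      branch 2.1.1.1.1.1 (add ~q2):
                        ○ open, literals {q1=0, q2=0, q4=0}.
                      branch 2.1.1.1.1.2 (add ~q5):
                        ○ open, literals {q1=0, q2=0, q4=0, q5=0}.
                  branch 2.1.1.1.2 (add ~q2):
                    ○ open, literals {q1=0, q2=0, q4=0}.
              branch 2.1.1.2 (add q1):
                ~((q2 & q5) & q2): β-rule — branch into ~(q2 & q5)  //  ~q2.
                  branch 2.1.1.2.1 (add ~(q2 & q5)):
                    ~(q2 & q5): β-rule — branch into ~q2  //  ~q5.
                      branch 2.1.1.2.1.1 (add ~q2):
                        ○ open, literals {q1=1, q2=0, q4=0}.
                      branch 2.1.1.2.1.2 (add ~q5):
                        ○ open, literals {q1=1, q2=0, q4=0, q5=0}.
                  branch 2.1.1.2.2 (add ~q2):
                    ○ open, literals {q1=1, q2=0, q4=0}.
          branch 2.1.2 (add q3):
            (q1 -> q1): β-rule — branch into ~q1  //  q1.
              branch 2.1.2.1 (add ~q1):
                ~((q2 & q5) & q2): β-rule — branch into ~(q2 & q5)  //  ~q2.
                  branch 2.1.2.1.1 (add ~(q2 & q5)):
                    ~(q2 & q5): β-rule — branch into ~q2  //  ~q5.
                      branch 2.1.2.1.1.1 (add ~q2):
                        ○ open, literals {q1=0, q2=0, q3=1, q4=0}.
                      branch 2.1.2.1.1.2 (add ~q5):
                        ○ open, literals {q1=0, q3=1, q4=0, q5=0}.
                  branch 2.1.2.1.2 (add ~q2):
                    ○ open, literals {q1=0, q2=0, q3=1, q4=0}.
              branch 2.1.2.2 (add q1):
                ~((q2 & q5) & q2): β-rule — branch into ~(q2 & q5)  //  ~q2.
                  branch 2.1.2.2.1 (add ~(q2 & q5)):
                    ~(q2 & q5): β-rule — branch into ~q2  //  ~q5.
                      branch 2.1.2.2.1.1 (add ~q2):
                        ○ open, literals {q1=1, q2=0, q3=1, q4=0}.
                      branch 2.1.2.2.1.2 (add ~q5):
                        ○ open, literals {q1=1, q3=1, q4=0, q5=0}.
                  branch 2.1.2.2.2 (add ~q2):
                    ○ open, literals {q1=1, q2=0, q3=1, q4=0}.
      branch 2.2 (add ~(q1 -> q1), ((q2 & q5) & q2)):
        ~(q1 -> q1): α-rule — add q1, ~q1.
        × closes — contains both q1 and ~q1.
2 branches closed, 18 open.
Each open branch fixes some atoms; the unmentioned ones are free. Counting distinct full assignments: branch {q1=0, q2=0, q4=0, q5=0} (q3) contributes 2 new; branch {q1=0, q4=0, q5=0} (q2, q3) contributes 2 new; branch {q1=0, q2=0, q4=0, q5=0} (q3) contributes 0 new; branch {q1=1, q2=0, q4=0, q5=0} (q3) contributes 2 new; branch {q1=1, q4=0, q5=0} (q2, q3) contributes 2 new; branch {q1=1, q2=0, q4=0, q5=0} (q3) contributes 0 new; branch {q1=0, q2=0, q4=0} (q3, q5) contributes 2 new; branch {q1=0, q2=0, q4=0, q5=0} (q3) contributes 0 new; branch {q1=0, q2=0, q4=0} (q3, q5) contributes 0 new; branch {q1=1, q2=0, q4=0} (q3, q5) contributes 2 new; branch {q1=1, q2=0, q4=0, q5=0} (q3) contributes 0 new; branch {q1=1, q2=0, q4=0} (q3, q5) contributes 0 new; branch {q1=0, q2=0, q3=1, q4=0} (q5) contributes 0 new; branch {q1=0, q3=1, q4=0, q5=0} (q2) contributes 0 new; branch {q1=0, q2=0, q3=1, q4=0} (q5) contributes 0 new; branch {q1=1, q2=0, q3=1, q4=0} (q5) contributes 0 new; branch {q1=1, q3=1, q4=0, q5=0} (q2) contributes 0 new; branch {q1=1, q2=0, q3=1, q4=0} (q5) contributes 0 new. Total: 12.

12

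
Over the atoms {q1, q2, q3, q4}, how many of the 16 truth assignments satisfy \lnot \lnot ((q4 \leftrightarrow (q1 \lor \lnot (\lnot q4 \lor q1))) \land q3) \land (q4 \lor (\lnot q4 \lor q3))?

Initial set: {(\lnot \lnot ((q4 \leftrightarrow (q1 \lor \lnot (\lnot q4 \lor q1))) \land q3) \land (q4 \lor (\lnot q4 \lor q3)))}.
(\lnot \lnot ((q4 \leftrightarrow (q1 \lor \lnot (\lnot q4 \lor q1))) \land q3) \land (q4 \lor (\lnot q4 \lor q3))): α-rule — add \lnot \lnot ((q4 \leftrightarrow (q1 \lor \lnot (\lnot q4 \lor q1))) \land q3), (q4 \lor (\lnot q4 \lor q3)).
\lnot \lnot ((q4 \leftrightarrow (q1 \lor \lnot (\lnot q4 \lor q1))) \land q3): drop double negation, giving ((q4 \leftrightarrow (q1 \lor \lnot (\lnot q4 \lor q1))) \land q3).
((q4 \leftrightarrow (q1 \lor \lnot (\lnot q4 \lor q1))) \land q3): α-rule — add (q4 \leftrightarrow (q1 \lor \lnot (\lnot q4 \lor q1))), q3.
(q4 \lor (\lnot q4 \lor q3)): β-rule — branch into q4  //  (\lnot q4 \lor q3).
  branch 1 (add q4):
    (q4 \leftrightarrow (q1 \lor \lnot (\lnot q4 \lor q1))): β-rule — branch into q4, (q1 \lor \lnot (\lnot q4 \lor q1))  //  \lnot q4, \lnot (q1 \lor \lnot (\lnot q4 \lor q1)).
      branch 1.1 (add q4, (q1 \lor \lnot (\lnot q4 \lor q1))):
        (q1 \lor \lnot (\lnot q4 \lor q1)): β-rule — branch into q1  //  \lnot (\lnot q4 \lor q1).
          branch 1.1.1 (add q1):
            ○ open, literals {q1=1, q3=1, q4=1}.
          branch 1.1.2 (add \lnot (\lnot q4 \lor q1)):
            \lnot (\lnot q4 \lor q1): α-rule — add \lnot \lnot q4, \lnot q1.
            ○ open, literals {q1=0, q3=1, q4=1}.
      branch 1.2 (add \lnot q4, \lnot (q1 \lor \lnot (\lnot q4 \lor q1))):
        × closes — contains both q4 and \lnot q4.
  branch 2 (add (\lnot q4 \lor q3)):
    (q4 \leftrightarrow (q1 \lor \lnot (\lnot q4 \lor q1))): β-rule — branch into q4, (q1 \lor \lnot (\lnot q4 \lor q1))  //  \lnot q4, \lnot (q1 \lor \lnot (\lnot q4 \lor q1)).
      branch 2.1 (add q4, (q1 \lor \lnot (\lnot q4 \lor q1))):
        (\lnot q4 \lor q3): β-rule — branch into \lnot q4  //  q3.
          branch 2.1.1 (add \lnot q4):
            × closes — contains both q4 and \lnot q4.
          branch 2.1.2 (add q3):
            (q1 \lor \lnot (\lnot q4 \lor q1)): β-rule — branch into q1  //  \lnot (\lnot q4 \lor q1).
              branch 2.1.2.1 (add q1):
                ○ open, literals {q1=1, q3=1, q4=1}.
              branch 2.1.2.2 (add \lnot (\lnot q4 \lor q1)):
                \lnot (\lnot q4 \lor q1): α-rule — add \lnot \lnot q4, \lnot q1.
                ○ open, literals {q1=0, q3=1, q4=1}.
      branch 2.2 (add \lnot q4, \lnot (q1 \lor \lnot (\lnot q4 \lor q1))):
        \lnot (q1 \lor \lnot (\lnot q4 \lor q1)): α-rule — add \lnot q1, \lnot \lnot (\lnot q4 \lor q1).
        (\lnot q4 \lor q3): β-rule — branch into \lnot q4  //  q3.
          branch 2.2.1 (add \lnot q4):
            \lnot \lnot (\lnot q4 \lor q1): β-rule — branch into \lnot q4  //  q1.
              branch 2.2.1.1 (add \lnot q4):
                ○ open, literals {q1=0, q3=1, q4=0}.
              branch 2.2.1.2 (add q1):
                × closes — contains both q1 and \lnot q1.
          branch 2.2.2 (add q3):
            \lnot \lnot (\lnot q4 \lor q1): β-rule — branch into \lnot q4  //  q1.
              branch 2.2.2.1 (add \lnot q4):
                ○ open, literals {q1=0, q3=1, q4=0}.
              branch 2.2.2.2 (add q1):
                × closes — contains both q1 and \lnot q1.
4 branches closed, 6 open.
Each open branch fixes some atoms; the unmentioned ones are free. Counting distinct full assignments: branch {q1=1, q3=1, q4=1} (q2) contributes 2 new; branch {q1=0, q3=1, q4=1} (q2) contributes 2 new; branch {q1=1, q3=1, q4=1} (q2) contributes 0 new; branch {q1=0, q3=1, q4=1} (q2) contributes 0 new; branch {q1=0, q3=1, q4=0} (q2) contributes 2 new; branch {q1=0, q3=1, q4=0} (q2) contributes 0 new. Total: 6.

6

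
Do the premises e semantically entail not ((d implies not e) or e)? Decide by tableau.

No

Initial set: {T e; F not ((d implies not e) or e)}.
F not ((d implies not e) or e): β-rule — branch into T (d implies not e)  //  T e.
  branch 1 (add T (d implies not e)):
    T (d implies not e): β-rule — branch into F d  //  T not e.
      branch 1.1 (add F d):
        ○ open, literals {d=false, e=true}.
      branch 1.2 (add T not e):
        × closes — contains both e and not e.
  branch 2 (add T e):
    ○ open, literals {e=true}.
1 branch closed, 2 open.
An open branch gives a countermodel: d=false, e=true (unmentioned atoms arbitrary); the premises hold there but the conclusion fails.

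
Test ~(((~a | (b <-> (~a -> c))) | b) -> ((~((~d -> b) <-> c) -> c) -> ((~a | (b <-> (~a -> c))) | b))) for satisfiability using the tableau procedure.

Initial set: {T ~(((~a | (b <-> (~a -> c))) | b) -> ((~((~d -> b) <-> c) -> c) -> ((~a | (b <-> (~a -> c))) | b)))}.
T ~(((~a | (b <-> (~a -> c))) | b) -> ((~((~d -> b) <-> c) -> c) -> ((~a | (b <-> (~a -> c))) | b))): α-rule — add T ((~a | (b <-> (~a -> c))) | b), F ((~((~d -> b) <-> c) -> c) -> ((~a | (b <-> (~a -> c))) | b)).
F ((~((~d -> b) <-> c) -> c) -> ((~a | (b <-> (~a -> c))) | b)): α-rule — add T (~((~d -> b) <-> c) -> c), F ((~a | (b <-> (~a -> c))) | b).
F ((~a | (b <-> (~a -> c))) | b): α-rule — add F (~a | (b <-> (~a -> c))), F b.
F (~a | (b <-> (~a -> c))): α-rule — add F ~a, F (b <-> (~a -> c)).
T ((~a | (b <-> (~a -> c))) | b): β-rule — branch into T (~a | (b <-> (~a -> c)))  //  T b.
  branch 1 (add T (~a | (b <-> (~a -> c)))):
    T (~((~d -> b) <-> c) -> c): β-rule — branch into F ~((~d -> b) <-> c)  //  T c.
      branch 1.1 (add F ~((~d -> b) <-> c)):
        F (b <-> (~a -> c)): β-rule — branch into T b, F (~a -> c)  //  F b, T (~a -> c).
          branch 1.1.1 (add T b, F (~a -> c)):
            × closes — contains both b and ~b.
          branch 1.1.2 (add F b, T (~a -> c)):
            T (~a | (b <-> (~a -> c))): β-rule — branch into T ~a  //  T (b <-> (~a -> c)).
              branch 1.1.2.1 (add T ~a):
                × closes — contains both a and ~a.
              branch 1.1.2.2 (add T (b <-> (~a -> c))):
                F ~((~d -> b) <-> c): β-rule — branch into T (~d -> b), T c  //  F (~d -> b), F c.
                  branch 1.1.2.2.1 (add T (~d -> b), T c):
                    T (~a -> c): β-rule — branch into F ~a  //  T c.
                      branch 1.1.2.2.1.1 (add F ~a):
                        T (b <-> (~a -> c)): β-rule — branch into T b, T (~a -> c)  //  F b, F (~a -> c).
                          branch 1.1.2.2.1.1.1 (add T b, T (~a -> c)):
                            × closes — contains both b and ~b.
                          branch 1.1.2.2.1.1.2 (add F b, F (~a -> c)):
                            F (~a -> c): α-rule — add T ~a, F c.
                            × closes — contains both a and ~a.
                      branch 1.1.2.2.1.2 (add T c):
                        T (b <-> (~a -> c)): β-rule — branch into T b, T (~a -> c)  //  F b, F (~a -> c).
                          branch 1.1.2.2.1.2.1 (add T b, T (~a -> c)):
                            × closes — contains both b and ~b.
                          branch 1.1.2.2.1.2.2 (add F b, F (~a -> c)):
                            F (~a -> c): α-rule — add T ~a, F c.
                            × closes — contains both a and ~a.
                  branch 1.1.2.2.2 (add F (~d -> b), F c):
                    F (~d -> b): α-rule — add T ~d, F b.
                    T (~a -> c): β-rule — branch into F ~a  //  T c.
                      branch 1.1.2.2.2.1 (add F ~a):
                        T (b <-> (~a -> c)): β-rule — branch into T b, T (~a -> c)  //  F b, F (~a -> c).
                          branch 1.1.2.2.2.1.1 (add T b, T (~a -> c)):
                            × closes — contains both b and ~b.
                          branch 1.1.2.2.2.1.2 (add F b, F (~a -> c)):
                            F (~a -> c): α-rule — add T ~a, F c.
                            × closes — contains both a and ~a.
                      branch 1.1.2.2.2.2 (add T c):
                        × closes — contains both c and ~c.
      branch 1.2 (add T c):
        F (b <-> (~a -> c)): β-rule — branch into T b, F (~a -> c)  //  F b, T (~a -> c).
          branch 1.2.1 (add T b, F (~a -> c)):
            × closes — contains both b and ~b.
          branch 1.2.2 (add F b, T (~a -> c)):
            T (~a | (b <-> (~a -> c))): β-rule — branch into T ~a  //  T (b <-> (~a -> c)).
              branch 1.2.2.1 (add T ~a):
                × closes — contains both a and ~a.
              branch 1.2.2.2 (add T (b <-> (~a -> c))):
                T (~a -> c): β-rule — branch into F ~a  //  T c.
                  branch 1.2.2.2.1 (add F ~a):
                    T (b <-> (~a -> c)): β-rule — branch into T b, T (~a -> c)  //  F b, F (~a -> c).
                      branch 1.2.2.2.1.1 (add T b, T (~a -> c)):
                        × closes — contains both b and ~b.
                      branch 1.2.2.2.1.2 (add F b, F (~a -> c)):
                        F (~a -> c): α-rule — add T ~a, F c.
                        × closes — contains both a and ~a.
                  branch 1.2.2.2.2 (add T c):
                    T (b <-> (~a -> c)): β-rule — branch into T b, T (~a -> c)  //  F b, F (~a -> c).
                      branch 1.2.2.2.2.1 (add T b, T (~a -> c)):
                        × closes — contains both b and ~b.
                      branch 1.2.2.2.2.2 (add F b, F (~a -> c)):
                        F (~a -> c): α-rule — add T ~a, F c.
                        × closes — contains both a and ~a.
  branch 2 (add T b):
    × closes — contains both b and ~b.
All 16 branches close.
Every branch closed; the formula is unsatisfiable.

Unsatisfiable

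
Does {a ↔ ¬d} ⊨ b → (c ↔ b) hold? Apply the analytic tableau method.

No

Initial set: {(a ↔ ¬d); ¬(b → (c ↔ b))}.
¬(b → (c ↔ b)): α-rule — add b, ¬(c ↔ b).
(a ↔ ¬d): β-rule — branch into a, ¬d  //  ¬a, ¬¬d.
  branch 1 (add a, ¬d):
    ¬(c ↔ b): β-rule — branch into c, ¬b  //  ¬c, b.
      branch 1.1 (add c, ¬b):
        × closes — contains both b and ¬b.
      branch 1.2 (add ¬c, b):
        ○ open, literals {a=1, b=1, c=0, d=0}.
  branch 2 (add ¬a, ¬¬d):
    ¬(c ↔ b): β-rule — branch into c, ¬b  //  ¬c, b.
      branch 2.1 (add c, ¬b):
        × closes — contains both b and ¬b.
      branch 2.2 (add ¬c, b):
        ○ open, literals {a=0, b=1, c=0, d=1}.
2 branches closed, 2 open.
An open branch gives a countermodel: a=1, b=1, c=0, d=0 (unmentioned atoms arbitrary); the premises hold there but the conclusion fails.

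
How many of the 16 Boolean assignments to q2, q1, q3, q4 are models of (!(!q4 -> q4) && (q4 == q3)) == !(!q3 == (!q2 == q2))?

12

Initial set: {((!(!q4 -> q4) && (q4 == q3)) == !(!q3 == (!q2 == q2)))}.
((!(!q4 -> q4) && (q4 == q3)) == !(!q3 == (!q2 == q2))): β-rule — branch into (!(!q4 -> q4) && (q4 == q3)), !(!q3 == (!q2 == q2))  //  !(!(!q4 -> q4) && (q4 == q3)), !!(!q3 == (!q2 == q2)).
  branch 1 (add (!(!q4 -> q4) && (q4 == q3)), !(!q3 == (!q2 == q2))):
    (!(!q4 -> q4) && (q4 == q3)): α-rule — add !(!q4 -> q4), (q4 == q3).
    !(!q4 -> q4): α-rule — add !q4, !q4.
    !(!q3 == (!q2 == q2)): β-rule — branch into !q3, !(!q2 == q2)  //  !!q3, (!q2 == q2).
      branch 1.1 (add !q3, !(!q2 == q2)):
        (q4 == q3): β-rule — branch into q4, q3  //  !q4, !q3.
          branch 1.1.1 (add q4, q3):
            × closes — contains both q4 and !q4.
          branch 1.1.2 (add !q4, !q3):
            !(!q2 == q2): β-rule — branch into !q2, !q2  //  !!q2, q2.
              branch 1.1.2.1 (add !q2, !q2):
                ○ open, literals {q2=false, q3=false, q4=false}.
              branch 1.1.2.2 (add !!q2, q2):
                ○ open, literals {q2=true, q3=false, q4=false}.
      branch 1.2 (add !!q3, (!q2 == q2)):
        (q4 == q3): β-rule — branch into q4, q3  //  !q4, !q3.
          branch 1.2.1 (add q4, q3):
            × closes — contains both q4 and !q4.
          branch 1.2.2 (add !q4, !q3):
            × closes — contains both q3 and !q3.
  branch 2 (add !(!(!q4 -> q4) && (q4 == q3)), !!(!q3 == (!q2 == q2))):
    !(!(!q4 -> q4) && (q4 == q3)): β-rule — branch into !!(!q4 -> q4)  //  !(q4 == q3).
      branch 2.1 (add !!(!q4 -> q4)):
        !!(!q3 == (!q2 == q2)): β-rule — branch into !q3, (!q2 == q2)  //  !!q3, !(!q2 == q2).
          branch 2.1.1 (add !q3, (!q2 == q2)):
            !!(!q4 -> q4): β-rule — branch into !!q4  //  q4.
              branch 2.1.1.1 (add !!q4):
                (!q2 == q2): β-rule — branch into !q2, q2  //  !!q2, !q2.
                  branch 2.1.1.1.1 (add !q2, q2):
                    × closes — contains both q2 and !q2.
                  branch 2.1.1.1.2 (add !!q2, !q2):
                    × closes — contains both q2 and !q2.
              branch 2.1.1.2 (add q4):
                (!q2 == q2): β-rule — branch into !q2, q2  //  !!q2, !q2.
                  branch 2.1.1.2.1 (add !q2, q2):
                    × closes — contains both q2 and !q2.
                  branch 2.1.1.2.2 (add !!q2, !q2):
                    × closes — contains both q2 and !q2.
          branch 2.1.2 (add !!q3, !(!q2 == q2)):
            !!(!q4 -> q4): β-rule — branch into !!q4  //  q4.
              branch 2.1.2.1 (add !!q4):
                !(!q2 == q2): β-rule — branch into !q2, !q2  //  !!q2, q2.
                  branch 2.1.2.1.1 (add !q2, !q2):
                    ○ open, literals {q2=false, q3=true, q4=true}.
                  branch 2.1.2.1.2 (add !!q2, q2):
                    ○ open, literals {q2=true, q3=true, q4=true}.
              branch 2.1.2.2 (add q4):
                !(!q2 == q2): β-rule — branch into !q2, !q2  //  !!q2, q2.
                  branch 2.1.2.2.1 (add !q2, !q2):
                    ○ open, literals {q2=false, q3=true, q4=true}.
                  branch 2.1.2.2.2 (add !!q2, q2):
                    ○ open, literals {q2=true, q3=true, q4=true}.
      branch 2.2 (add !(q4 == q3)):
        !!(!q3 == (!q2 == q2)): β-rule — branch into !q3, (!q2 == q2)  //  !!q3, !(!q2 == q2).
          branch 2.2.1 (add !q3, (!q2 == q2)):
            !(q4 == q3): β-rule — branch into q4, !q3  //  !q4, q3.
              branch 2.2.1.1 (add q4, !q3):
                (!q2 == q2): β-rule — branch into !q2, q2  //  !!q2, !q2.
                  branch 2.2.1.1.1 (add !q2, q2):
                    × closes — contains both q2 and !q2.
                  branch 2.2.1.1.2 (add !!q2, !q2):
                    × closes — contains both q2 and !q2.
              branch 2.2.1.2 (add !q4, q3):
                × closes — contains both q3 and !q3.
          branch 2.2.2 (add !!q3, !(!q2 == q2)):
            !(q4 == q3): β-rule — branch into q4, !q3  //  !q4, q3.
              branch 2.2.2.1 (add q4, !q3):
                × closes — contains both q3 and !q3.
              branch 2.2.2.2 (add !q4, q3):
                !(!q2 == q2): β-rule — branch into !q2, !q2  //  !!q2, q2.
                  branch 2.2.2.2.1 (add !q2, !q2):
                    ○ open, literals {q2=false, q3=true, q4=false}.
                  branch 2.2.2.2.2 (add !!q2, q2):
                    ○ open, literals {q2=true, q3=true, q4=false}.
11 branches closed, 8 open.
Each open branch fixes some atoms; the unmentioned ones are free. Counting distinct full assignments: branch {q2=false, q3=false, q4=false} (q1) contributes 2 new; branch {q2=true, q3=false, q4=false} (q1) contributes 2 new; branch {q2=false, q3=true, q4=true} (q1) contributes 2 new; branch {q2=true, q3=true, q4=true} (q1) contributes 2 new; branch {q2=false, q3=true, q4=true} (q1) contributes 0 new; branch {q2=true, q3=true, q4=true} (q1) contributes 0 new; branch {q2=false, q3=true, q4=false} (q1) contributes 2 new; branch {q2=true, q3=true, q4=false} (q1) contributes 2 new. Total: 12.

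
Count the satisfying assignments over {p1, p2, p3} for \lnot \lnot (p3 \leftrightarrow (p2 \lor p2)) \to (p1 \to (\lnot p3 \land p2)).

Initial set: {(\lnot \lnot (p3 \leftrightarrow (p2 \lor p2)) \to (p1 \to (\lnot p3 \land p2)))}.
(\lnot \lnot (p3 \leftrightarrow (p2 \lor p2)) \to (p1 \to (\lnot p3 \land p2))): β-rule — branch into \lnot \lnot \lnot (p3 \leftrightarrow (p2 \lor p2))  //  (p1 \to (\lnot p3 \land p2)).
  branch 1 (add \lnot \lnot \lnot (p3 \leftrightarrow (p2 \lor p2))):
    \lnot \lnot \lnot (p3 \leftrightarrow (p2 \lor p2)): drop double negation, giving \lnot (p3 \leftrightarrow (p2 \lor p2)).
    \lnot (p3 \leftrightarrow (p2 \lor p2)): β-rule — branch into p3, \lnot (p2 \lor p2)  //  \lnot p3, (p2 \lor p2).
      branch 1.1 (add p3, \lnot (p2 \lor p2)):
        \lnot (p2 \lor p2): α-rule — add \lnot p2, \lnot p2.
        ○ open, literals {p2=F, p3=T}.
      branch 1.2 (add \lnot p3, (p2 \lor p2)):
        (p2 \lor p2): β-rule — branch into p2  //  p2.
          branch 1.2.1 (add p2):
            ○ open, literals {p2=T, p3=F}.
          branch 1.2.2 (add p2):
            ○ open, literals {p2=T, p3=F}.
  branch 2 (add (p1 \to (\lnot p3 \land p2))):
    (p1 \to (\lnot p3 \land p2)): β-rule — branch into \lnot p1  //  (\lnot p3 \land p2).
      branch 2.1 (add \lnot p1):
        ○ open, literals {p1=F}.
      branch 2.2 (add (\lnot p3 \land p2)):
        (\lnot p3 \land p2): α-rule — add \lnot p3, p2.
        ○ open, literals {p2=T, p3=F}.
0 branches closed, 5 open.
Each open branch fixes some atoms; the unmentioned ones are free. Counting distinct full assignments: branch {p2=F, p3=T} (p1) contributes 2 new; branch {p2=T, p3=F} (p1) contributes 2 new; branch {p2=T, p3=F} (p1) contributes 0 new; branch {p1=F} (p2, p3) contributes 2 new; branch {p2=T, p3=F} (p1) contributes 0 new. Total: 6.

6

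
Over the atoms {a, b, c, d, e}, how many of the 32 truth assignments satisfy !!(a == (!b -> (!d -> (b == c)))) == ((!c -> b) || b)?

16

Initial set: {(!!(a == (!b -> (!d -> (b == c)))) == ((!c -> b) || b))}.
(!!(a == (!b -> (!d -> (b == c)))) == ((!c -> b) || b)): β-rule — branch into !!(a == (!b -> (!d -> (b == c)))), ((!c -> b) || b)  //  !!!(a == (!b -> (!d -> (b == c)))), !((!c -> b) || b).
  branch 1 (add !!(a == (!b -> (!d -> (b == c)))), ((!c -> b) || b)):
    !!(a == (!b -> (!d -> (b == c)))): drop double negation, giving (a == (!b -> (!d -> (b == c)))).
    ((!c -> b) || b): β-rule — branch into (!c -> b)  //  b.
      branch 1.1 (add (!c -> b)):
        (a == (!b -> (!d -> (b == c)))): β-rule — branch into a, (!b -> (!d -> (b == c)))  //  !a, !(!b -> (!d -> (b == c))).
          branch 1.1.1 (add a, (!b -> (!d -> (b == c)))):
            (!c -> b): β-rule — branch into !!c  //  b.
              branch 1.1.1.1 (add !!c):
                (!b -> (!d -> (b == c))): β-rule — branch into !!b  //  (!d -> (b == c)).
                  branch 1.1.1.1.1 (add !!b):
                    ○ open, literals {a=1, b=1, c=1}.
                  branch 1.1.1.1.2 (add (!d -> (b == c))):
                    (!d -> (b == c)): β-rule — branch into !!d  //  (b == c).
                      branch 1.1.1.1.2.1 (add !!d):
                        ○ open, literals {a=1, c=1, d=1}.
                      branch 1.1.1.1.2.2 (add (b == c)):
                        (b == c): β-rule — branch into b, c  //  !b, !c.
                          branch 1.1.1.1.2.2.1 (add b, c):
                            ○ open, literals {a=1, b=1, c=1}.
                          branch 1.1.1.1.2.2.2 (add !b, !c):
                            × closes — contains both c and !c.
              branch 1.1.1.2 (add b):
                (!b -> (!d -> (b == c))): β-rule — branch into !!b  //  (!d -> (b == c)).
                  branch 1.1.1.2.1 (add !!b):
                    ○ open, literals {a=1, b=1}.
                  branch 1.1.1.2.2 (add (!d -> (b == c))):
                    (!d -> (b == c)): β-rule — branch into !!d  //  (b == c).
                      branch 1.1.1.2.2.1 (add !!d):
                        ○ open, literals {a=1, b=1, d=1}.
                      branch 1.1.1.2.2.2 (add (b == c)):
                        (b == c): β-rule — branch into b, c  //  !b, !c.
                          branch 1.1.1.2.2.2.1 (add b, c):
                            ○ open, literals {a=1, b=1, c=1}.
                          branch 1.1.1.2.2.2.2 (add !b, !c):
                            × closes — contains both b and !b.
          branch 1.1.2 (add !a, !(!b -> (!d -> (b == c)))):
            !(!b -> (!d -> (b == c))): α-rule — add !b, !(!d -> (b == c)).
            !(!d -> (b == c)): α-rule — add !d, !(b == c).
            (!c -> b): β-rule — branch into !!c  //  b.
              branch 1.1.2.1 (add !!c):
                !(b == c): β-rule — branch into b, !c  //  !b, c.
                  branch 1.1.2.1.1 (add b, !c):
                    × closes — contains both b and !b.
                  branch 1.1.2.1.2 (add !b, c):
                    ○ open, literals {a=0, b=0, c=1, d=0}.
              branch 1.1.2.2 (add b):
                × closes — contains both b and !b.
      branch 1.2 (add b):
        (a == (!b -> (!d -> (b == c)))): β-rule — branch into a, (!b -> (!d -> (b == c)))  //  !a, !(!b -> (!d -> (b == c))).
          branch 1.2.1 (add a, (!b -> (!d -> (b == c)))):
            (!b -> (!d -> (b == c))): β-rule — branch into !!b  //  (!d -> (b == c)).
              branch 1.2.1.1 (add !!b):
                ○ open, literals {a=1, b=1}.
              branch 1.2.1.2 (add (!d -> (b == c))):
                (!d -> (b == c)): β-rule — branch into !!d  //  (b == c).
                  branch 1.2.1.2.1 (add !!d):
                    ○ open, literals {a=1, b=1, d=1}.
                  branch 1.2.1.2.2 (add (b == c)):
                    (b == c): β-rule — branch into b, c  //  !b, !c.
                      branch 1.2.1.2.2.1 (add b, c):
                        ○ open, literals {a=1, b=1, c=1}.
                      branch 1.2.1.2.2.2 (add !b, !c):
                        × closes — contains both b and !b.
          branch 1.2.2 (add !a, !(!b -> (!d -> (b == c)))):
            !(!b -> (!d -> (b == c))): α-rule — add !b, !(!d -> (b == c)).
            × closes — contains both b and !b.
  branch 2 (add !!!(a == (!b -> (!d -> (b == c)))), !((!c -> b) || b)):
    !!!(a == (!b -> (!d -> (b == c)))): drop double negation, giving !(a == (!b -> (!d -> (b == c)))).
    !((!c -> b) || b): α-rule — add !(!c -> b), !b.
    !(!c -> b): α-rule — add !c, !b.
    !(a == (!b -> (!d -> (b == c)))): β-rule — branch into a, !(!b -> (!d -> (b == c)))  //  !a, (!b -> (!d -> (b == c))).
      branch 2.1 (add a, !(!b -> (!d -> (b == c)))):
        !(!b -> (!d -> (b == c))): α-rule — add !b, !(!d -> (b == c)).
        !(!d -> (b == c)): α-rule — add !d, !(b == c).
        !(b == c): β-rule — branch into b, !c  //  !b, c.
          branch 2.1.1 (add b, !c):
            × closes — contains both b and !b.
          branch 2.1.2 (add !b, c):
            × closes — contains both c and !c.
      branch 2.2 (add !a, (!b -> (!d -> (b == c)))):
        (!b -> (!d -> (b == c))): β-rule — branch into !!b  //  (!d -> (b == c)).
          branch 2.2.1 (add !!b):
            × closes — contains both b and !b.
          branch 2.2.2 (add (!d -> (b == c))):
            (!d -> (b == c)): β-rule — branch into !!d  //  (b == c).
              branch 2.2.2.1 (add !!d):
                ○ open, literals {a=0, b=0, c=0, d=1}.
              branch 2.2.2.2 (add (b == c)):
                (b == c): β-rule — branch into b, c  //  !b, !c.
                  branch 2.2.2.2.1 (add b, c):
                    × closes — contains both b and !b.
                  branch 2.2.2.2.2 (add !b, !c):
                    ○ open, literals {a=0, b=0, c=0}.
10 branches closed, 12 open.
Each open branch fixes some atoms; the unmentioned ones are free. Counting distinct full assignments: branch {a=1, b=1, c=1} (d, e) contributes 4 new; branch {a=1, c=1, d=1} (b, e) contributes 2 new; branch {a=1, b=1, c=1} (d, e) contributes 0 new; branch {a=1, b=1} (c, d, e) contributes 4 new; branch {a=1, b=1, d=1} (c, e) contributes 0 new; branch {a=1, b=1, c=1} (d, e) contributes 0 new; branch {a=0, b=0, c=1, d=0} (e) contributes 2 new; branch {a=1, b=1} (c, d, e) contributes 0 new; branch {a=1, b=1, d=1} (c, e) contributes 0 new; branch {a=1, b=1, c=1} (d, e) contributes 0 new; branch {a=0, b=0, c=0, d=1} (e) contributes 2 new; branch {a=0, b=0, c=0} (d, e) contributes 2 new. Total: 16.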